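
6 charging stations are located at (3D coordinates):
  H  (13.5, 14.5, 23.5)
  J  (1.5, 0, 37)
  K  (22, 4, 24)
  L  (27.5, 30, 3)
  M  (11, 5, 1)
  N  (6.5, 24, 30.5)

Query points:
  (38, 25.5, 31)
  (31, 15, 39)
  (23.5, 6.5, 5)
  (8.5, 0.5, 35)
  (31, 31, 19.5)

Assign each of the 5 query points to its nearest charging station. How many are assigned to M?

(38, 25.5, 31) — d² to each: H:777.5, J:2018.5, K:767.25, L:914.5, M:2049.25, N:994.75 → nearest is K
(31, 15, 39) — d² to each: H:546.75, J:1099.25, K:427, L:1533.25, M:1944, N:753.5 → nearest is K
(23.5, 6.5, 5) — d² to each: H:506.25, J:1550.25, K:369.5, L:572.25, M:174.5, N:1245.5 → nearest is M
(8.5, 0.5, 35) — d² to each: H:353.25, J:53.25, K:315.5, L:2255.25, M:1182.5, N:576.5 → nearest is J
(31, 31, 19.5) — d² to each: H:594.5, J:2137.5, K:830.25, L:285.5, M:1418.25, N:770.25 → nearest is L
1 of the 5 points has M as nearest.

1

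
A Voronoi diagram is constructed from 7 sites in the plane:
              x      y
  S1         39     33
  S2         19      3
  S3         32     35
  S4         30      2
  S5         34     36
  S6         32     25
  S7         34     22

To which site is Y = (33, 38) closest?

Compare squared distances (the ordering matches that of the actual distances):
|YS1|² = (33−39)² + (38−33)² = 36 + 25 = 61
|YS2|² = (33−19)² + (38−3)² = 196 + 1225 = 1421
|YS3|² = (33−32)² + (38−35)² = 1 + 9 = 10
|YS4|² = (33−30)² + (38−2)² = 9 + 1296 = 1305
|YS5|² = (33−34)² + (38−36)² = 1 + 4 = 5
|YS6|² = (33−32)² + (38−25)² = 1 + 169 = 170
|YS7|² = (33−34)² + (38−22)² = 1 + 256 = 257
S5 is nearest.

S5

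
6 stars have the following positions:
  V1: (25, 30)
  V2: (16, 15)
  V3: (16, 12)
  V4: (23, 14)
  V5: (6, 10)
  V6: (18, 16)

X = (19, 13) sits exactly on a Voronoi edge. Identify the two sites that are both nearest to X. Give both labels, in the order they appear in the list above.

V3 and V6

Squared distances from X to each site:
|XV1|² = (19−25)² + (13−30)² = 36 + 289 = 325
|XV2|² = (19−16)² + (13−15)² = 9 + 4 = 13
|XV3|² = (19−16)² + (13−12)² = 9 + 1 = 10
|XV4|² = (19−23)² + (13−14)² = 16 + 1 = 17
|XV5|² = (19−6)² + (13−10)² = 169 + 9 = 178
|XV6|² = (19−18)² + (13−16)² = 1 + 9 = 10
X is equidistant from V3 and V6 (both at squared distance 10), and every other site is strictly farther — so X lies on the V3–V6 Voronoi edge.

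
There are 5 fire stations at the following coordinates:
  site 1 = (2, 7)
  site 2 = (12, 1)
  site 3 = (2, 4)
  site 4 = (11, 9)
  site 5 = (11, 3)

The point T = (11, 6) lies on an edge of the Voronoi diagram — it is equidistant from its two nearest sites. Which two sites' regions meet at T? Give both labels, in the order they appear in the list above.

site 4 and site 5

Squared distances from T to each site:
d²(T, site 1) = 81 + 1 = 82
d²(T, site 2) = 1 + 25 = 26
d²(T, site 3) = 81 + 4 = 85
d²(T, site 4) = 0 + 9 = 9
d²(T, site 5) = 0 + 9 = 9
T is equidistant from site 4 and site 5 (both at squared distance 9), and every other site is strictly farther — so T lies on the site 4–site 5 Voronoi edge.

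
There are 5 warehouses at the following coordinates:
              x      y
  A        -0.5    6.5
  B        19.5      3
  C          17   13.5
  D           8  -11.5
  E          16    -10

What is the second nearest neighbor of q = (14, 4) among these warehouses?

C

Compare squared distances (the ordering matches that of the actual distances):
|qA|² = 210.25 + 6.25 = 216.5
|qB|² = 30.25 + 1 = 31.25
|qC|² = 9 + 90.25 = 99.25
|qD|² = 36 + 240.25 = 276.25
|qE|² = 4 + 196 = 200
Sorted ascending: B, C, E, … — the second-nearest is C.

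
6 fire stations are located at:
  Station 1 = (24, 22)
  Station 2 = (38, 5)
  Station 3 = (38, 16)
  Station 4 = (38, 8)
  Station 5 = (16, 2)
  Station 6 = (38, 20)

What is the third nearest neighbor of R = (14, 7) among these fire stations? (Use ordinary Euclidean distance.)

Since √ is increasing, it suffices to compare squared distances:
d²(R, Station 1) = (14−24)² + (7−22)² = 100 + 225 = 325
d²(R, Station 2) = (14−38)² + (7−5)² = 576 + 4 = 580
d²(R, Station 3) = (14−38)² + (7−16)² = 576 + 81 = 657
d²(R, Station 4) = (14−38)² + (7−8)² = 576 + 1 = 577
d²(R, Station 5) = (14−16)² + (7−2)² = 4 + 25 = 29
d²(R, Station 6) = (14−38)² + (7−20)² = 576 + 169 = 745
Sorted ascending: Station 5, Station 1, Station 4, Station 2, … — the third-nearest is Station 4.

Station 4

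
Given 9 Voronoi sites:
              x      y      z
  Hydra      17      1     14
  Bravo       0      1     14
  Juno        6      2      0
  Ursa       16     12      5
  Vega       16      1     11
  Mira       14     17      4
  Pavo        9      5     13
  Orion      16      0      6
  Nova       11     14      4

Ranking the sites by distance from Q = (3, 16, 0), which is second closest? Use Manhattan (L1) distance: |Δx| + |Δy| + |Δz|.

Mira

d(Q, Hydra) = 14 + 15 + 14 = 43
d(Q, Bravo) = 3 + 15 + 14 = 32
d(Q, Juno) = 3 + 14 + 0 = 17
d(Q, Ursa) = 13 + 4 + 5 = 22
d(Q, Vega) = 13 + 15 + 11 = 39
d(Q, Mira) = 11 + 1 + 4 = 16
d(Q, Pavo) = 6 + 11 + 13 = 30
d(Q, Orion) = 13 + 16 + 6 = 35
d(Q, Nova) = 8 + 2 + 4 = 14
Sorted ascending: Nova, Mira, Juno, … — the second-nearest is Mira.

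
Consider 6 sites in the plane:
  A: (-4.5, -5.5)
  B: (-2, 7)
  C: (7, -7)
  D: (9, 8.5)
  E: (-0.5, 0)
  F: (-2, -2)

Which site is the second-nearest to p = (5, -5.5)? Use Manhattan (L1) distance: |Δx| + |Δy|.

A

d(p,A) = |5−(-4.5)| + |-5.5−(-5.5)| = 9.5 + 0 = 9.5
d(p,B) = |5−(-2)| + |-5.5−7| = 7 + 12.5 = 19.5
d(p,C) = |5−7| + |-5.5−(-7)| = 2 + 1.5 = 3.5
d(p,D) = |5−9| + |-5.5−8.5| = 4 + 14 = 18
d(p,E) = |5−(-0.5)| + |-5.5−0| = 5.5 + 5.5 = 11
d(p,F) = |5−(-2)| + |-5.5−(-2)| = 7 + 3.5 = 10.5
Sorted ascending: C, A, F, … — the second-nearest is A.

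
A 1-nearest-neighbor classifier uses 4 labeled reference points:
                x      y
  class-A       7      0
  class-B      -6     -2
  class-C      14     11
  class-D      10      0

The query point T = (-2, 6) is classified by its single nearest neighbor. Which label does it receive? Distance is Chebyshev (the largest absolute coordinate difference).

class-B

d(T, class-A) = max(9, 6) = 9
d(T, class-B) = max(4, 8) = 8
d(T, class-C) = max(16, 5) = 16
d(T, class-D) = max(12, 6) = 12
Minimum is at class-B.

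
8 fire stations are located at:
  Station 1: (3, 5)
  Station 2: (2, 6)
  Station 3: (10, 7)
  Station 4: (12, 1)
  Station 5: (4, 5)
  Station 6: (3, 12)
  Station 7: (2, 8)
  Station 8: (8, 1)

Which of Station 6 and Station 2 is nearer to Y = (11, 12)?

Station 6

Compare squared distances:
d²(Y, Station 6) = (11−3)² + (12−12)² = 64 + 0 = 64
d²(Y, Station 2) = (11−2)² + (12−6)² = 81 + 36 = 117
64 < 117, so Station 6 is closer.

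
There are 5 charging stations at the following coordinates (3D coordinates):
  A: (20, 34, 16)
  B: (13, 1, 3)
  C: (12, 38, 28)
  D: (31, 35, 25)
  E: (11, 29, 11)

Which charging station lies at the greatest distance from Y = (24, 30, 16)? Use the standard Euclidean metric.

Squared Euclidean distances:
|YA|² = (24−20)² + (30−34)² + (16−16)² = 16 + 16 + 0 = 32
|YB|² = (24−13)² + (30−1)² + (16−3)² = 121 + 841 + 169 = 1131
|YC|² = (24−12)² + (30−38)² + (16−28)² = 144 + 64 + 144 = 352
|YD|² = (24−31)² + (30−35)² + (16−25)² = 49 + 25 + 81 = 155
|YE|² = (24−11)² + (30−29)² + (16−11)² = 169 + 1 + 25 = 195
The largest is to B.

B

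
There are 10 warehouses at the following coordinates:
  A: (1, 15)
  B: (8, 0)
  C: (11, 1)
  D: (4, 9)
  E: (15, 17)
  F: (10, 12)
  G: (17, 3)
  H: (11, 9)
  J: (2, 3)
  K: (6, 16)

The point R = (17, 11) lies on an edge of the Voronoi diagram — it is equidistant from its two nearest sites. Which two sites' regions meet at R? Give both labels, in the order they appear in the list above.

E and H

Squared distances from R to each site:
|RA|² = 256 + 16 = 272
|RB|² = 81 + 121 = 202
|RC|² = 36 + 100 = 136
|RD|² = 169 + 4 = 173
|RE|² = 4 + 36 = 40
|RF|² = 49 + 1 = 50
|RG|² = 0 + 64 = 64
|RH|² = 36 + 4 = 40
|RJ|² = 225 + 64 = 289
|RK|² = 121 + 25 = 146
R is equidistant from E and H (both at squared distance 40), and every other site is strictly farther — so R lies on the E–H Voronoi edge.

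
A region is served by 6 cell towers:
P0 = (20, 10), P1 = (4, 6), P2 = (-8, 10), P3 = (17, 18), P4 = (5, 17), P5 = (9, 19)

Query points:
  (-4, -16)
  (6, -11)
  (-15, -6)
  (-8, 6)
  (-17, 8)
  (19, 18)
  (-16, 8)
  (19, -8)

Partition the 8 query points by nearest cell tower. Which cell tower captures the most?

P2

(-4, -16) — d² to each: P0:1252, P1:548, P2:692, P3:1597, P4:1170, P5:1394 → nearest is P1
(6, -11) — d² to each: P0:637, P1:293, P2:637, P3:962, P4:785, P5:909 → nearest is P1
(-15, -6) — d² to each: P0:1481, P1:505, P2:305, P3:1600, P4:929, P5:1201 → nearest is P2
(-8, 6) — d² to each: P0:800, P1:144, P2:16, P3:769, P4:290, P5:458 → nearest is P2
(-17, 8) — d² to each: P0:1373, P1:445, P2:85, P3:1256, P4:565, P5:797 → nearest is P2
(19, 18) — d² to each: P0:65, P1:369, P2:793, P3:4, P4:197, P5:101 → nearest is P3
(-16, 8) — d² to each: P0:1300, P1:404, P2:68, P3:1189, P4:522, P5:746 → nearest is P2
(19, -8) — d² to each: P0:325, P1:421, P2:1053, P3:680, P4:821, P5:829 → nearest is P0
Tally — P0:1, P1:2, P2:4, P3:1. P2 captures the most (4).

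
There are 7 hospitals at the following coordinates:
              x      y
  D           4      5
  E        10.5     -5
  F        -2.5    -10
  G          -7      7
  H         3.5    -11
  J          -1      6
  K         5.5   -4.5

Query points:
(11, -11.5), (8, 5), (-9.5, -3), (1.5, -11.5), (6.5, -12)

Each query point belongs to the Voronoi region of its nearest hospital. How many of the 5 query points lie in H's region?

2

(11, -11.5) — d² to each: D:321.25, E:42.5, F:184.5, G:666.25, H:56.5, J:450.25, K:79.25 → nearest is E
(8, 5) — d² to each: D:16, E:106.25, F:335.25, G:229, H:276.25, J:82, K:96.5 → nearest is D
(-9.5, -3) — d² to each: D:246.25, E:404, F:98, G:106.25, H:233, J:153.25, K:227.25 → nearest is F
(1.5, -11.5) — d² to each: D:278.5, E:123.25, F:18.25, G:414.5, H:4.25, J:312.5, K:65 → nearest is H
(6.5, -12) — d² to each: D:295.25, E:65, F:85, G:543.25, H:10, J:380.25, K:57.25 → nearest is H
2 of the 5 points have H as nearest.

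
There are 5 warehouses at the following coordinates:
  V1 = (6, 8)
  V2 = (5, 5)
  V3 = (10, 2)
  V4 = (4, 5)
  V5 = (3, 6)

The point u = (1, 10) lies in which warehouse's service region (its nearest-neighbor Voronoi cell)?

Since √ is increasing, it suffices to compare squared distances:
|uV1|² = (1−6)² + (10−8)² = 25 + 4 = 29
|uV2|² = (1−5)² + (10−5)² = 16 + 25 = 41
|uV3|² = (1−10)² + (10−2)² = 81 + 64 = 145
|uV4|² = (1−4)² + (10−5)² = 9 + 25 = 34
|uV5|² = (1−3)² + (10−6)² = 4 + 16 = 20
V5 is nearest.

V5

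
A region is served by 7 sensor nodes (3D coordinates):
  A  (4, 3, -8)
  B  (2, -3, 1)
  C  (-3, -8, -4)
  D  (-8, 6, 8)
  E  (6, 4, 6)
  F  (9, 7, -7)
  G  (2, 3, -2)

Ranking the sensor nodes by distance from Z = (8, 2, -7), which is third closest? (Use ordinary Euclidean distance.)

G

Since √ is increasing, it suffices to compare squared distances:
|ZA|² = 16 + 1 + 1 = 18
|ZB|² = 36 + 25 + 64 = 125
|ZC|² = 121 + 100 + 9 = 230
|ZD|² = 256 + 16 + 225 = 497
|ZE|² = 4 + 4 + 169 = 177
|ZF|² = 1 + 25 + 0 = 26
|ZG|² = 36 + 1 + 25 = 62
Sorted ascending: A, F, G, B, … — the third-nearest is G.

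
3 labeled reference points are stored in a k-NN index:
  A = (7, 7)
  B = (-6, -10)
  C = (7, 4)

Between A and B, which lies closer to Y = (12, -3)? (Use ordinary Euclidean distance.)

Compare squared distances:
|YA|² = (12−7)² + (-3−7)² = 25 + 100 = 125
|YB|² = (12−(-6))² + (-3−(-10))² = 324 + 49 = 373
125 < 373, so A is closer.

A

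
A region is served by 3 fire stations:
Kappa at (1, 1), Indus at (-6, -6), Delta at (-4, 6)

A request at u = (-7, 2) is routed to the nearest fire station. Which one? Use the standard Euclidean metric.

Delta

Squared Euclidean distances:
d²(u, Kappa) = (-7−1)² + (2−1)² = 64 + 1 = 65
d²(u, Indus) = (-7−(-6))² + (2−(-6))² = 1 + 64 = 65
d²(u, Delta) = (-7−(-4))² + (2−6)² = 9 + 16 = 25
Delta is nearest.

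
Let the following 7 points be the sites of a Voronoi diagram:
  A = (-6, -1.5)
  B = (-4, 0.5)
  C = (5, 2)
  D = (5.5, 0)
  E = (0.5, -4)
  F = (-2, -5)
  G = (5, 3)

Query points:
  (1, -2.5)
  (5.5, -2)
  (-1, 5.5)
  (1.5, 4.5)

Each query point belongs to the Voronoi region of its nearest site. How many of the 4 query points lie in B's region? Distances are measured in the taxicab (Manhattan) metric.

(1, -2.5) — d to each: A:8, B:8, C:8.5, D:7, E:2, F:5.5, G:9.5 → nearest is E
(5.5, -2) — d to each: A:12, B:12, C:4.5, D:2, E:7, F:10.5, G:5.5 → nearest is D
(-1, 5.5) — d to each: A:12, B:8, C:9.5, D:12, E:11, F:11.5, G:8.5 → nearest is B
(1.5, 4.5) — d to each: A:13.5, B:9.5, C:6, D:8.5, E:9.5, F:13, G:5 → nearest is G
1 of the 4 points has B as nearest.

1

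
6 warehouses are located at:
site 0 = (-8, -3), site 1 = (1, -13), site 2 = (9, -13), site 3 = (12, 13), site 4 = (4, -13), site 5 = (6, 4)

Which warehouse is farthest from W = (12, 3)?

Since √ is increasing, it suffices to compare squared distances:
d²(W, site 0) = (12−(-8))² + (3−(-3))² = 400 + 36 = 436
d²(W, site 1) = (12−1)² + (3−(-13))² = 121 + 256 = 377
d²(W, site 2) = (12−9)² + (3−(-13))² = 9 + 256 = 265
d²(W, site 3) = (12−12)² + (3−13)² = 0 + 100 = 100
d²(W, site 4) = (12−4)² + (3−(-13))² = 64 + 256 = 320
d²(W, site 5) = (12−6)² + (3−4)² = 36 + 1 = 37
The largest is to site 0.

site 0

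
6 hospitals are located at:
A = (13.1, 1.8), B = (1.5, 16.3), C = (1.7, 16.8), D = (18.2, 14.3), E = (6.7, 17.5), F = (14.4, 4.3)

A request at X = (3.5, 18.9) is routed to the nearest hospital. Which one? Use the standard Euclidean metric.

Squared Euclidean distances:
|XA|² = 92.16 + 292.41 = 384.57
|XB|² = 4 + 6.76 = 10.76
|XC|² = 3.24 + 4.41 = 7.65
|XD|² = 216.09 + 21.16 = 237.25
|XE|² = 10.24 + 1.96 = 12.2
|XF|² = 118.81 + 213.16 = 331.97
Minimum is at C.

C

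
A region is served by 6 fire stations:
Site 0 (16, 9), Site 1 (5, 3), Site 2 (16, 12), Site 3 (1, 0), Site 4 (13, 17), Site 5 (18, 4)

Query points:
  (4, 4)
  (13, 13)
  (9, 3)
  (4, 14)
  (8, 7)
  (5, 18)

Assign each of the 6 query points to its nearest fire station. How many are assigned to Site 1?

(4, 4) — d² to each: Site 0:169, Site 1:2, Site 2:208, Site 3:25, Site 4:250, Site 5:196 → nearest is Site 1
(13, 13) — d² to each: Site 0:25, Site 1:164, Site 2:10, Site 3:313, Site 4:16, Site 5:106 → nearest is Site 2
(9, 3) — d² to each: Site 0:85, Site 1:16, Site 2:130, Site 3:73, Site 4:212, Site 5:82 → nearest is Site 1
(4, 14) — d² to each: Site 0:169, Site 1:122, Site 2:148, Site 3:205, Site 4:90, Site 5:296 → nearest is Site 4
(8, 7) — d² to each: Site 0:68, Site 1:25, Site 2:89, Site 3:98, Site 4:125, Site 5:109 → nearest is Site 1
(5, 18) — d² to each: Site 0:202, Site 1:225, Site 2:157, Site 3:340, Site 4:65, Site 5:365 → nearest is Site 4
3 of the 6 points have Site 1 as nearest.

3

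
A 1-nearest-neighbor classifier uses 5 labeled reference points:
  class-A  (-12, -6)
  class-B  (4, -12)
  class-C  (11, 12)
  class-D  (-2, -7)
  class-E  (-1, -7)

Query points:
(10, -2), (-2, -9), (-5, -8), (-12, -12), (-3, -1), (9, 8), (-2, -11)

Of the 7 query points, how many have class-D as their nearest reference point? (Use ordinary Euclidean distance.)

(10, -2) — d² to each: class-A:500, class-B:136, class-C:197, class-D:169, class-E:146 → nearest is class-B
(-2, -9) — d² to each: class-A:109, class-B:45, class-C:610, class-D:4, class-E:5 → nearest is class-D
(-5, -8) — d² to each: class-A:53, class-B:97, class-C:656, class-D:10, class-E:17 → nearest is class-D
(-12, -12) — d² to each: class-A:36, class-B:256, class-C:1105, class-D:125, class-E:146 → nearest is class-A
(-3, -1) — d² to each: class-A:106, class-B:170, class-C:365, class-D:37, class-E:40 → nearest is class-D
(9, 8) — d² to each: class-A:637, class-B:425, class-C:20, class-D:346, class-E:325 → nearest is class-C
(-2, -11) — d² to each: class-A:125, class-B:37, class-C:698, class-D:16, class-E:17 → nearest is class-D
4 of the 7 points have class-D as nearest.

4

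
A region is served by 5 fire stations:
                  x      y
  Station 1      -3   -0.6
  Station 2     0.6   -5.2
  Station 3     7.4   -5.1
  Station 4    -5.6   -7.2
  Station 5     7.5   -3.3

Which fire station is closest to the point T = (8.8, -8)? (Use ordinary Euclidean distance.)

Since √ is increasing, it suffices to compare squared distances:
d²(T, Station 1) = 139.24 + 54.76 = 194
d²(T, Station 2) = 67.24 + 7.84 = 75.08
d²(T, Station 3) = 1.96 + 8.41 = 10.37
d²(T, Station 4) = 207.36 + 0.64 = 208
d²(T, Station 5) = 1.69 + 22.09 = 23.78
Station 3 is nearest.

Station 3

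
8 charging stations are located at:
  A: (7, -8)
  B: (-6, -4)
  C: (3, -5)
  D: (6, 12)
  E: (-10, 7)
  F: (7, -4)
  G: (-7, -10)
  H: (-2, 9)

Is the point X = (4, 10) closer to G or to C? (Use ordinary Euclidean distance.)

Compare squared distances:
|XG|² = (4−(-7))² + (10−(-10))² = 121 + 400 = 521
|XC|² = (4−3)² + (10−(-5))² = 1 + 225 = 226
521 > 226, so C is closer.

C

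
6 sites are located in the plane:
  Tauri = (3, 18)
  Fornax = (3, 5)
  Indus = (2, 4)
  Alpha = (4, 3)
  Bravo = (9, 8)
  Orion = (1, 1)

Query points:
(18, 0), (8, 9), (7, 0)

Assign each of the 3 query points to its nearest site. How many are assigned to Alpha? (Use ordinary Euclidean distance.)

1

(18, 0) — d² to each: Tauri:549, Fornax:250, Indus:272, Alpha:205, Bravo:145, Orion:290 → nearest is Bravo
(8, 9) — d² to each: Tauri:106, Fornax:41, Indus:61, Alpha:52, Bravo:2, Orion:113 → nearest is Bravo
(7, 0) — d² to each: Tauri:340, Fornax:41, Indus:41, Alpha:18, Bravo:68, Orion:37 → nearest is Alpha
1 of the 3 points has Alpha as nearest.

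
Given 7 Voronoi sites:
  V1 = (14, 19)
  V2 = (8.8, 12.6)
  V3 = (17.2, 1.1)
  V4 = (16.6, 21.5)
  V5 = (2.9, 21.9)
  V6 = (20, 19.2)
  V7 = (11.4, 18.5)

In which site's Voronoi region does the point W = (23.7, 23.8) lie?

V6

Since √ is increasing, it suffices to compare squared distances:
|WV1|² = (23.7−14)² + (23.8−19)² = 94.09 + 23.04 = 117.13
|WV2|² = (23.7−8.8)² + (23.8−12.6)² = 222.01 + 125.44 = 347.45
|WV3|² = (23.7−17.2)² + (23.8−1.1)² = 42.25 + 515.29 = 557.54
|WV4|² = (23.7−16.6)² + (23.8−21.5)² = 50.41 + 5.29 = 55.7
|WV5|² = (23.7−2.9)² + (23.8−21.9)² = 432.64 + 3.61 = 436.25
|WV6|² = (23.7−20)² + (23.8−19.2)² = 13.69 + 21.16 = 34.85
|WV7|² = (23.7−11.4)² + (23.8−18.5)² = 151.29 + 28.09 = 179.38
Minimum is at V6.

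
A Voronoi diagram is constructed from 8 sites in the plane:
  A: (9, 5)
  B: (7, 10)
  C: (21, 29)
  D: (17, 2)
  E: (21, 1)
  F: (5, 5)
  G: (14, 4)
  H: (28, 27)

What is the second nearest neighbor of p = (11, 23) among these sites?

B

Compare squared distances (the ordering matches that of the actual distances):
|pA|² = (11−9)² + (23−5)² = 4 + 324 = 328
|pB|² = (11−7)² + (23−10)² = 16 + 169 = 185
|pC|² = (11−21)² + (23−29)² = 100 + 36 = 136
|pD|² = (11−17)² + (23−2)² = 36 + 441 = 477
|pE|² = (11−21)² + (23−1)² = 100 + 484 = 584
|pF|² = (11−5)² + (23−5)² = 36 + 324 = 360
|pG|² = (11−14)² + (23−4)² = 9 + 361 = 370
|pH|² = (11−28)² + (23−27)² = 289 + 16 = 305
Sorted ascending: C, B, H, … — the second-nearest is B.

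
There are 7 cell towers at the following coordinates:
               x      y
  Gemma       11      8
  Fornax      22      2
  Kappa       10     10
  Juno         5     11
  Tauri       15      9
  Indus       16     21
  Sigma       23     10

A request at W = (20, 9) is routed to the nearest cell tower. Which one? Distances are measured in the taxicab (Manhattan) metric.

Sigma

d(W, Gemma) = |20−11| + |9−8| = 9 + 1 = 10
d(W, Fornax) = |20−22| + |9−2| = 2 + 7 = 9
d(W, Kappa) = |20−10| + |9−10| = 10 + 1 = 11
d(W, Juno) = |20−5| + |9−11| = 15 + 2 = 17
d(W, Tauri) = |20−15| + |9−9| = 5 + 0 = 5
d(W, Indus) = |20−16| + |9−21| = 4 + 12 = 16
d(W, Sigma) = |20−23| + |9−10| = 3 + 1 = 4
Minimum is at Sigma.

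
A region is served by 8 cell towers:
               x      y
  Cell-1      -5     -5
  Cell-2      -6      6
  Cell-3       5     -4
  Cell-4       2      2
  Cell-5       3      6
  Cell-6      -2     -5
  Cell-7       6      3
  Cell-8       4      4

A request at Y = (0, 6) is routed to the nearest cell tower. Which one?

Cell-5

Squared Euclidean distances:
d²(Y, Cell-1) = (0−(-5))² + (6−(-5))² = 25 + 121 = 146
d²(Y, Cell-2) = (0−(-6))² + (6−6)² = 36 + 0 = 36
d²(Y, Cell-3) = (0−5)² + (6−(-4))² = 25 + 100 = 125
d²(Y, Cell-4) = (0−2)² + (6−2)² = 4 + 16 = 20
d²(Y, Cell-5) = (0−3)² + (6−6)² = 9 + 0 = 9
d²(Y, Cell-6) = (0−(-2))² + (6−(-5))² = 4 + 121 = 125
d²(Y, Cell-7) = (0−6)² + (6−3)² = 36 + 9 = 45
d²(Y, Cell-8) = (0−4)² + (6−4)² = 16 + 4 = 20
The smallest is to Cell-5, so Y lies in the Voronoi region of Cell-5.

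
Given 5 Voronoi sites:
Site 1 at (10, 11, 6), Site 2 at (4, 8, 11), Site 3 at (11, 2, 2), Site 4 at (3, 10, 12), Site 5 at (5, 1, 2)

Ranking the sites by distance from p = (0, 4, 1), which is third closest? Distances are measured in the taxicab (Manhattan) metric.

d(p, Site 1) = 10 + 7 + 5 = 22
d(p, Site 2) = 4 + 4 + 10 = 18
d(p, Site 3) = 11 + 2 + 1 = 14
d(p, Site 4) = 3 + 6 + 11 = 20
d(p, Site 5) = 5 + 3 + 1 = 9
Sorted ascending: Site 5, Site 3, Site 2, Site 4, … — the third-nearest is Site 2.

Site 2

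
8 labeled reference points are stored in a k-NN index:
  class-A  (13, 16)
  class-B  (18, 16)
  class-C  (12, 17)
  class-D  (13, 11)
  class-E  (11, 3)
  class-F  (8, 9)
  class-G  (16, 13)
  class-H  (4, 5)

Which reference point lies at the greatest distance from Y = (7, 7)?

Since √ is increasing, it suffices to compare squared distances:
d²(Y, class-A) = (7−13)² + (7−16)² = 36 + 81 = 117
d²(Y, class-B) = (7−18)² + (7−16)² = 121 + 81 = 202
d²(Y, class-C) = (7−12)² + (7−17)² = 25 + 100 = 125
d²(Y, class-D) = (7−13)² + (7−11)² = 36 + 16 = 52
d²(Y, class-E) = (7−11)² + (7−3)² = 16 + 16 = 32
d²(Y, class-F) = (7−8)² + (7−9)² = 1 + 4 = 5
d²(Y, class-G) = (7−16)² + (7−13)² = 81 + 36 = 117
d²(Y, class-H) = (7−4)² + (7−5)² = 9 + 4 = 13
The largest is to class-B.

class-B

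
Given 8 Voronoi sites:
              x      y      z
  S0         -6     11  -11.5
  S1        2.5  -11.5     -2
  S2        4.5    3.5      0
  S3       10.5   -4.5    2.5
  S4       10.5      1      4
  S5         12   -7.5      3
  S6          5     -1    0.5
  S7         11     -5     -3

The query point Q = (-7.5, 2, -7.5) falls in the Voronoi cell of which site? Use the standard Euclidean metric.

S0

Squared Euclidean distances:
|QS0|² = 2.25 + 81 + 16 = 99.25
|QS1|² = 100 + 182.25 + 30.25 = 312.5
|QS2|² = 144 + 2.25 + 56.25 = 202.5
|QS3|² = 324 + 42.25 + 100 = 466.25
|QS4|² = 324 + 1 + 132.25 = 457.25
|QS5|² = 380.25 + 90.25 + 110.25 = 580.75
|QS6|² = 156.25 + 9 + 64 = 229.25
|QS7|² = 342.25 + 49 + 20.25 = 411.5
S0 is nearest.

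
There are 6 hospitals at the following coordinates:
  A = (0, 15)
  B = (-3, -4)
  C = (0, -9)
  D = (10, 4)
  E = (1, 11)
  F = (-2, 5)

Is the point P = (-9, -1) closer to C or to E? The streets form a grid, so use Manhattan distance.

d(P,C) = |-9−0| + |-1−(-9)| = 9 + 8 = 17
d(P,E) = |-9−1| + |-1−11| = 10 + 12 = 22
17 < 22, so C is closer.

C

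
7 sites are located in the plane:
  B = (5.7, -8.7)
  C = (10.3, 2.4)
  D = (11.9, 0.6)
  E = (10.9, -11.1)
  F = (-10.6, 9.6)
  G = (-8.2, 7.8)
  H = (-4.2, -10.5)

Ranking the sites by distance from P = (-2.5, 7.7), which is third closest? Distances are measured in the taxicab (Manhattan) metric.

C

d(P,B) = |-2.5−5.7| + |7.7−(-8.7)| = 8.2 + 16.4 = 24.6
d(P,C) = |-2.5−10.3| + |7.7−2.4| = 12.8 + 5.3 = 18.1
d(P,D) = |-2.5−11.9| + |7.7−0.6| = 14.4 + 7.1 = 21.5
d(P,E) = |-2.5−10.9| + |7.7−(-11.1)| = 13.4 + 18.8 = 32.2
d(P,F) = |-2.5−(-10.6)| + |7.7−9.6| = 8.1 + 1.9 = 10
d(P,G) = |-2.5−(-8.2)| + |7.7−7.8| = 5.7 + 0.1 = 5.8
d(P,H) = |-2.5−(-4.2)| + |7.7−(-10.5)| = 1.7 + 18.2 = 19.9
Sorted ascending: G, F, C, H, … — the third-nearest is C.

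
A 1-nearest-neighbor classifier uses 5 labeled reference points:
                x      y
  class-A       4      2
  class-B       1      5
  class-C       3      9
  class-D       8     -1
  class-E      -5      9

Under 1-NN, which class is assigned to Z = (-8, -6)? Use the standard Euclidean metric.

Squared Euclidean distances:
d²(Z, class-A) = 144 + 64 = 208
d²(Z, class-B) = 81 + 121 = 202
d²(Z, class-C) = 121 + 225 = 346
d²(Z, class-D) = 256 + 25 = 281
d²(Z, class-E) = 9 + 225 = 234
class-B is nearest.

class-B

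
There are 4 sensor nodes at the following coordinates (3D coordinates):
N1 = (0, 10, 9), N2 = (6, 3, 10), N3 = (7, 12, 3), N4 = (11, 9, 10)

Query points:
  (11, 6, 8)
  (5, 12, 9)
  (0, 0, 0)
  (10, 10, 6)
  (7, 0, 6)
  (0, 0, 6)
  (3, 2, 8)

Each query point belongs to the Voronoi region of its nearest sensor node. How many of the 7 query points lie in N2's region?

4

(11, 6, 8) — d² to each: N1:138, N2:38, N3:77, N4:13 → nearest is N4
(5, 12, 9) — d² to each: N1:29, N2:83, N3:40, N4:46 → nearest is N1
(0, 0, 0) — d² to each: N1:181, N2:145, N3:202, N4:302 → nearest is N2
(10, 10, 6) — d² to each: N1:109, N2:81, N3:22, N4:18 → nearest is N4
(7, 0, 6) — d² to each: N1:158, N2:26, N3:153, N4:113 → nearest is N2
(0, 0, 6) — d² to each: N1:109, N2:61, N3:202, N4:218 → nearest is N2
(3, 2, 8) — d² to each: N1:74, N2:14, N3:141, N4:117 → nearest is N2
4 of the 7 points have N2 as nearest.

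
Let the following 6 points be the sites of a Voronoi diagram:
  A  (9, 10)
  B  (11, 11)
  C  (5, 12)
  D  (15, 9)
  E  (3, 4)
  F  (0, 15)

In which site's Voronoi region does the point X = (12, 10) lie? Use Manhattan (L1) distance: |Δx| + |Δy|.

d(X,A) = |12−9| + |10−10| = 3 + 0 = 3
d(X,B) = |12−11| + |10−11| = 1 + 1 = 2
d(X,C) = |12−5| + |10−12| = 7 + 2 = 9
d(X,D) = |12−15| + |10−9| = 3 + 1 = 4
d(X,E) = |12−3| + |10−4| = 9 + 6 = 15
d(X,F) = |12−0| + |10−15| = 12 + 5 = 17
The smallest is to B, so X lies in the Voronoi region of B.

B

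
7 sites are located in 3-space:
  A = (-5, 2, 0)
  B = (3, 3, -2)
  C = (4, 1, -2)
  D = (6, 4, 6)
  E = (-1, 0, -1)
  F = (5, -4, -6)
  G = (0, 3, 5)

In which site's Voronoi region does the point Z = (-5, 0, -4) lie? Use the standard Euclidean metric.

A

Since √ is increasing, it suffices to compare squared distances:
|ZA|² = (-5−(-5))² + (0−2)² + (-4−0)² = 0 + 4 + 16 = 20
|ZB|² = (-5−3)² + (0−3)² + (-4−(-2))² = 64 + 9 + 4 = 77
|ZC|² = (-5−4)² + (0−1)² + (-4−(-2))² = 81 + 1 + 4 = 86
|ZD|² = (-5−6)² + (0−4)² + (-4−6)² = 121 + 16 + 100 = 237
|ZE|² = (-5−(-1))² + (0−0)² + (-4−(-1))² = 16 + 0 + 9 = 25
|ZF|² = (-5−5)² + (0−(-4))² + (-4−(-6))² = 100 + 16 + 4 = 120
|ZG|² = (-5−0)² + (0−3)² + (-4−5)² = 25 + 9 + 81 = 115
The smallest is to A, so Z lies in the Voronoi region of A.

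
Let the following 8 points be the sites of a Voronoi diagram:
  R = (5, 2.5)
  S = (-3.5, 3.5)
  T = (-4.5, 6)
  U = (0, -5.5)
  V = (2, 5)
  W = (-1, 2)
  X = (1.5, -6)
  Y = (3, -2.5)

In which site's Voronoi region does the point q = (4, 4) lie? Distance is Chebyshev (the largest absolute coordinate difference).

R

d(q,R) = max(1, 1.5) = 1.5
d(q,S) = max(7.5, 0.5) = 7.5
d(q,T) = max(8.5, 2) = 8.5
d(q,U) = max(4, 9.5) = 9.5
d(q,V) = max(2, 1) = 2
d(q,W) = max(5, 2) = 5
d(q,X) = max(2.5, 10) = 10
d(q,Y) = max(1, 6.5) = 6.5
The smallest is to R, so q lies in the Voronoi region of R.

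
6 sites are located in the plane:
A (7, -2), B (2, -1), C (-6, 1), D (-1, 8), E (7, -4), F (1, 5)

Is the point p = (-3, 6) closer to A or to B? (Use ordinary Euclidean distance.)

B

Compare squared distances:
|pA|² = (-3−7)² + (6−(-2))² = 100 + 64 = 164
|pB|² = (-3−2)² + (6−(-1))² = 25 + 49 = 74
164 > 74, so B is closer.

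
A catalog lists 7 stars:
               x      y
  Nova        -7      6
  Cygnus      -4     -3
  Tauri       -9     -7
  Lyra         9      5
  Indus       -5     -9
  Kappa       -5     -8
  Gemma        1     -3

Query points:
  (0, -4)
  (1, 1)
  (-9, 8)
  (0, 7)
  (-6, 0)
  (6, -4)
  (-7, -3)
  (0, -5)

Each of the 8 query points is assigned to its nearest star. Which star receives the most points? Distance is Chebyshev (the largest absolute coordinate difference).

(0, -4) — d to each: Nova:10, Cygnus:4, Tauri:9, Lyra:9, Indus:5, Kappa:5, Gemma:1 → nearest is Gemma
(1, 1) — d to each: Nova:8, Cygnus:5, Tauri:10, Lyra:8, Indus:10, Kappa:9, Gemma:4 → nearest is Gemma
(-9, 8) — d to each: Nova:2, Cygnus:11, Tauri:15, Lyra:18, Indus:17, Kappa:16, Gemma:11 → nearest is Nova
(0, 7) — d to each: Nova:7, Cygnus:10, Tauri:14, Lyra:9, Indus:16, Kappa:15, Gemma:10 → nearest is Nova
(-6, 0) — d to each: Nova:6, Cygnus:3, Tauri:7, Lyra:15, Indus:9, Kappa:8, Gemma:7 → nearest is Cygnus
(6, -4) — d to each: Nova:13, Cygnus:10, Tauri:15, Lyra:9, Indus:11, Kappa:11, Gemma:5 → nearest is Gemma
(-7, -3) — d to each: Nova:9, Cygnus:3, Tauri:4, Lyra:16, Indus:6, Kappa:5, Gemma:8 → nearest is Cygnus
(0, -5) — d to each: Nova:11, Cygnus:4, Tauri:9, Lyra:10, Indus:5, Kappa:5, Gemma:2 → nearest is Gemma
Tally — Nova:2, Cygnus:2, Gemma:4. Gemma captures the most (4).

Gemma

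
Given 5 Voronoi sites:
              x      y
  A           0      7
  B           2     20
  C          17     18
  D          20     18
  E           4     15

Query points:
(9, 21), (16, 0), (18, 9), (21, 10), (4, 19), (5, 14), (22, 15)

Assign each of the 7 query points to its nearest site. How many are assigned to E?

(9, 21) — d² to each: A:277, B:50, C:73, D:130, E:61 → nearest is B
(16, 0) — d² to each: A:305, B:596, C:325, D:340, E:369 → nearest is A
(18, 9) — d² to each: A:328, B:377, C:82, D:85, E:232 → nearest is C
(21, 10) — d² to each: A:450, B:461, C:80, D:65, E:314 → nearest is D
(4, 19) — d² to each: A:160, B:5, C:170, D:257, E:16 → nearest is B
(5, 14) — d² to each: A:74, B:45, C:160, D:241, E:2 → nearest is E
(22, 15) — d² to each: A:548, B:425, C:34, D:13, E:324 → nearest is D
1 of the 7 points has E as nearest.

1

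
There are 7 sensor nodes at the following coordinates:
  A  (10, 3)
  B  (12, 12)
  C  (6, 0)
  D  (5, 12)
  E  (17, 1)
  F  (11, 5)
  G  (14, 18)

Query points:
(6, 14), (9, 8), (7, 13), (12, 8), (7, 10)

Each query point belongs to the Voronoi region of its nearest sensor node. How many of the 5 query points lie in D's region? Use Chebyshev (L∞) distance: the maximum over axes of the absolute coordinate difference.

3

(6, 14) — d to each: A:11, B:6, C:14, D:2, E:13, F:9, G:8 → nearest is D
(9, 8) — d to each: A:5, B:4, C:8, D:4, E:8, F:3, G:10 → nearest is F
(7, 13) — d to each: A:10, B:5, C:13, D:2, E:12, F:8, G:7 → nearest is D
(12, 8) — d to each: A:5, B:4, C:8, D:7, E:7, F:3, G:10 → nearest is F
(7, 10) — d to each: A:7, B:5, C:10, D:2, E:10, F:5, G:8 → nearest is D
3 of the 5 points have D as nearest.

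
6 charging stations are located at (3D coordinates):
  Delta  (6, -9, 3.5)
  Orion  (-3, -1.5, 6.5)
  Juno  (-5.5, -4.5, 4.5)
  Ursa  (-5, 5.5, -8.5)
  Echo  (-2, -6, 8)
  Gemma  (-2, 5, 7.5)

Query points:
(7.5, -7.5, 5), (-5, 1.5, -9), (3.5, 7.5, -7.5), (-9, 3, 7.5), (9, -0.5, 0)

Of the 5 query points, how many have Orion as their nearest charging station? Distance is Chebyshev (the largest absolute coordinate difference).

(7.5, -7.5, 5) — d to each: Delta:1.5, Orion:10.5, Juno:13, Ursa:13.5, Echo:9.5, Gemma:12.5 → nearest is Delta
(-5, 1.5, -9) — d to each: Delta:12.5, Orion:15.5, Juno:13.5, Ursa:4, Echo:17, Gemma:16.5 → nearest is Ursa
(3.5, 7.5, -7.5) — d to each: Delta:16.5, Orion:14, Juno:12, Ursa:8.5, Echo:15.5, Gemma:15 → nearest is Ursa
(-9, 3, 7.5) — d to each: Delta:15, Orion:6, Juno:7.5, Ursa:16, Echo:9, Gemma:7 → nearest is Orion
(9, -0.5, 0) — d to each: Delta:8.5, Orion:12, Juno:14.5, Ursa:14, Echo:11, Gemma:11 → nearest is Delta
1 of the 5 points has Orion as nearest.

1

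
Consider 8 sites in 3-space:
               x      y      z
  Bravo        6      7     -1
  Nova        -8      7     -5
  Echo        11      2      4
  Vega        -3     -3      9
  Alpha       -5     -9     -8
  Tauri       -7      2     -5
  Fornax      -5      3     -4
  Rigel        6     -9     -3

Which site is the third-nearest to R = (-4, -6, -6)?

Fornax

Since √ is increasing, it suffices to compare squared distances:
d²(R, Bravo) = (-4−6)² + (-6−7)² + (-6−(-1))² = 100 + 169 + 25 = 294
d²(R, Nova) = (-4−(-8))² + (-6−7)² + (-6−(-5))² = 16 + 169 + 1 = 186
d²(R, Echo) = (-4−11)² + (-6−2)² + (-6−4)² = 225 + 64 + 100 = 389
d²(R, Vega) = (-4−(-3))² + (-6−(-3))² + (-6−9)² = 1 + 9 + 225 = 235
d²(R, Alpha) = (-4−(-5))² + (-6−(-9))² + (-6−(-8))² = 1 + 9 + 4 = 14
d²(R, Tauri) = (-4−(-7))² + (-6−2)² + (-6−(-5))² = 9 + 64 + 1 = 74
d²(R, Fornax) = (-4−(-5))² + (-6−3)² + (-6−(-4))² = 1 + 81 + 4 = 86
d²(R, Rigel) = (-4−6)² + (-6−(-9))² + (-6−(-3))² = 100 + 9 + 9 = 118
Sorted ascending: Alpha, Tauri, Fornax, Rigel, … — the third-nearest is Fornax.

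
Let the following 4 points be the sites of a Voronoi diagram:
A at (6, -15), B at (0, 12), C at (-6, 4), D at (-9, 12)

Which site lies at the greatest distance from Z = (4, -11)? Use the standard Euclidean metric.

Compare squared distances (the ordering matches that of the actual distances):
|ZA|² = (4−6)² + (-11−(-15))² = 4 + 16 = 20
|ZB|² = (4−0)² + (-11−12)² = 16 + 529 = 545
|ZC|² = (4−(-6))² + (-11−4)² = 100 + 225 = 325
|ZD|² = (4−(-9))² + (-11−12)² = 169 + 529 = 698
The largest is to D.

D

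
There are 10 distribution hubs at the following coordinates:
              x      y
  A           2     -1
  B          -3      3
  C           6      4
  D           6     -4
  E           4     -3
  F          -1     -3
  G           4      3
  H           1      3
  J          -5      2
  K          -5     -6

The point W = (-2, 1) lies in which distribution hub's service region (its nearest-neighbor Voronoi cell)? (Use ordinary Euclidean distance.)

Squared Euclidean distances:
|WA|² = (-2−2)² + (1−(-1))² = 16 + 4 = 20
|WB|² = (-2−(-3))² + (1−3)² = 1 + 4 = 5
|WC|² = (-2−6)² + (1−4)² = 64 + 9 = 73
|WD|² = (-2−6)² + (1−(-4))² = 64 + 25 = 89
|WE|² = (-2−4)² + (1−(-3))² = 36 + 16 = 52
|WF|² = (-2−(-1))² + (1−(-3))² = 1 + 16 = 17
|WG|² = (-2−4)² + (1−3)² = 36 + 4 = 40
|WH|² = (-2−1)² + (1−3)² = 9 + 4 = 13
|WJ|² = (-2−(-5))² + (1−2)² = 9 + 1 = 10
|WK|² = (-2−(-5))² + (1−(-6))² = 9 + 49 = 58
The smallest is to B, so W lies in the Voronoi region of B.

B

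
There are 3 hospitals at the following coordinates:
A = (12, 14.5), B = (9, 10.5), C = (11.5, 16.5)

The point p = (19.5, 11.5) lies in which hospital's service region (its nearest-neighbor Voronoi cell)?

Squared Euclidean distances:
|pA|² = 56.25 + 9 = 65.25
|pB|² = 110.25 + 1 = 111.25
|pC|² = 64 + 25 = 89
A is nearest.

A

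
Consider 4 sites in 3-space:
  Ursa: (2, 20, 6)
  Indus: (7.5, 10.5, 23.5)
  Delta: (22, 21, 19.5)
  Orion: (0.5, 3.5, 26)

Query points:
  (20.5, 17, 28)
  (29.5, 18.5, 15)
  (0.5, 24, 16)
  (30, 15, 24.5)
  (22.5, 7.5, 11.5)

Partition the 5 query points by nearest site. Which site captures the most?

Delta

(20.5, 17, 28) — d² to each: Ursa:835.25, Indus:231.5, Delta:90.5, Orion:586.25 → nearest is Delta
(29.5, 18.5, 15) — d² to each: Ursa:839.5, Indus:620.25, Delta:82.75, Orion:1187 → nearest is Delta
(0.5, 24, 16) — d² to each: Ursa:118.25, Indus:287.5, Delta:483.5, Orion:520.25 → nearest is Ursa
(30, 15, 24.5) — d² to each: Ursa:1151.25, Indus:527.5, Delta:125, Orion:1004.75 → nearest is Delta
(22.5, 7.5, 11.5) — d² to each: Ursa:606.75, Indus:378, Delta:246.5, Orion:710.25 → nearest is Delta
Tally — Ursa:1, Delta:4. Delta captures the most (4).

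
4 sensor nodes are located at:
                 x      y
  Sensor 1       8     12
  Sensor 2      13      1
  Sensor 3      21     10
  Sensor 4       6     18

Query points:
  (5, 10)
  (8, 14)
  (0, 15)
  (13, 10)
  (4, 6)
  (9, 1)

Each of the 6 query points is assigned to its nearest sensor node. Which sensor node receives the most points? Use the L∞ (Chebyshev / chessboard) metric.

(5, 10) — d to each: Sensor 1:3, Sensor 2:9, Sensor 3:16, Sensor 4:8 → nearest is Sensor 1
(8, 14) — d to each: Sensor 1:2, Sensor 2:13, Sensor 3:13, Sensor 4:4 → nearest is Sensor 1
(0, 15) — d to each: Sensor 1:8, Sensor 2:14, Sensor 3:21, Sensor 4:6 → nearest is Sensor 4
(13, 10) — d to each: Sensor 1:5, Sensor 2:9, Sensor 3:8, Sensor 4:8 → nearest is Sensor 1
(4, 6) — d to each: Sensor 1:6, Sensor 2:9, Sensor 3:17, Sensor 4:12 → nearest is Sensor 1
(9, 1) — d to each: Sensor 1:11, Sensor 2:4, Sensor 3:12, Sensor 4:17 → nearest is Sensor 2
Tally — Sensor 1:4, Sensor 2:1, Sensor 4:1. Sensor 1 captures the most (4).

Sensor 1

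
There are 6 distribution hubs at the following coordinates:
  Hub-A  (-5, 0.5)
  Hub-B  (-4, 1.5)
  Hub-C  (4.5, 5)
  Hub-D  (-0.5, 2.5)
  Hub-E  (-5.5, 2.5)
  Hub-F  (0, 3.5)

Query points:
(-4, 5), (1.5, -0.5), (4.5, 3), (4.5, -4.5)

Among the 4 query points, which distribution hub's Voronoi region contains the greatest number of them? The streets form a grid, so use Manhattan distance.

Hub-C

(-4, 5) — d to each: Hub-A:5.5, Hub-B:3.5, Hub-C:8.5, Hub-D:6, Hub-E:4, Hub-F:5.5 → nearest is Hub-B
(1.5, -0.5) — d to each: Hub-A:7.5, Hub-B:7.5, Hub-C:8.5, Hub-D:5, Hub-E:10, Hub-F:5.5 → nearest is Hub-D
(4.5, 3) — d to each: Hub-A:12, Hub-B:10, Hub-C:2, Hub-D:5.5, Hub-E:10.5, Hub-F:5 → nearest is Hub-C
(4.5, -4.5) — d to each: Hub-A:14.5, Hub-B:14.5, Hub-C:9.5, Hub-D:12, Hub-E:17, Hub-F:12.5 → nearest is Hub-C
Tally — Hub-B:1, Hub-C:2, Hub-D:1. Hub-C captures the most (2).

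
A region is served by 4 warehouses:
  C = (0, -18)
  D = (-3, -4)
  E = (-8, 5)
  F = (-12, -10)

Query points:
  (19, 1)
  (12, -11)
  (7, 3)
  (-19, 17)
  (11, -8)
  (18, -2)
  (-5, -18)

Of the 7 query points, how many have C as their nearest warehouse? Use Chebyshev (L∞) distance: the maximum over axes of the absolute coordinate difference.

(19, 1) — d to each: C:19, D:22, E:27, F:31 → nearest is C
(12, -11) — d to each: C:12, D:15, E:20, F:24 → nearest is C
(7, 3) — d to each: C:21, D:10, E:15, F:19 → nearest is D
(-19, 17) — d to each: C:35, D:21, E:12, F:27 → nearest is E
(11, -8) — d to each: C:11, D:14, E:19, F:23 → nearest is C
(18, -2) — d to each: C:18, D:21, E:26, F:30 → nearest is C
(-5, -18) — d to each: C:5, D:14, E:23, F:8 → nearest is C
5 of the 7 points have C as nearest.

5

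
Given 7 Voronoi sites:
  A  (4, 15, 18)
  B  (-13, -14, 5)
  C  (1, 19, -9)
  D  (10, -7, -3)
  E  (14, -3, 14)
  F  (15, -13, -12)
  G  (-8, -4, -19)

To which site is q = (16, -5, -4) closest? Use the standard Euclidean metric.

D

Since √ is increasing, it suffices to compare squared distances:
|qA|² = (16−4)² + (-5−15)² + (-4−18)² = 144 + 400 + 484 = 1028
|qB|² = (16−(-13))² + (-5−(-14))² + (-4−5)² = 841 + 81 + 81 = 1003
|qC|² = (16−1)² + (-5−19)² + (-4−(-9))² = 225 + 576 + 25 = 826
|qD|² = (16−10)² + (-5−(-7))² + (-4−(-3))² = 36 + 4 + 1 = 41
|qE|² = (16−14)² + (-5−(-3))² + (-4−14)² = 4 + 4 + 324 = 332
|qF|² = (16−15)² + (-5−(-13))² + (-4−(-12))² = 1 + 64 + 64 = 129
|qG|² = (16−(-8))² + (-5−(-4))² + (-4−(-19))² = 576 + 1 + 225 = 802
D is nearest.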